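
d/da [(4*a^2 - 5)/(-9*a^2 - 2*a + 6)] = 2*(-4*a^2 - 21*a - 5)/(81*a^4 + 36*a^3 - 104*a^2 - 24*a + 36)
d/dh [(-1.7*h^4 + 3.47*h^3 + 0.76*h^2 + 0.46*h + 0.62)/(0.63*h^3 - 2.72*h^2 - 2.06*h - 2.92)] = (-1.071*h^6 + 9.248*h^5 + 0.588800000000001*h^4 + 4.98*h^3 - 31.8834*h^2 - 1.0656*h - 0.0659999999999998)/(0.3969*h^6 - 3.4272*h^5 + 4.8028*h^4 + 7.5272*h^3 + 20.1284*h^2 + 12.0304*h + 8.5264)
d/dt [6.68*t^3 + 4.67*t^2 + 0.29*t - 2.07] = 20.04*t^2 + 9.34*t + 0.29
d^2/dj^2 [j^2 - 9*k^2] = 2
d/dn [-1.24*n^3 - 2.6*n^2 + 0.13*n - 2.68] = -3.72*n^2 - 5.2*n + 0.13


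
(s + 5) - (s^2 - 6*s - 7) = -s^2 + 7*s + 12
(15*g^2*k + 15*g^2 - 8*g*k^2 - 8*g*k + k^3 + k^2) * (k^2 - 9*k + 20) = 15*g^2*k^3 - 120*g^2*k^2 + 165*g^2*k + 300*g^2 - 8*g*k^4 + 64*g*k^3 - 88*g*k^2 - 160*g*k + k^5 - 8*k^4 + 11*k^3 + 20*k^2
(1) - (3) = -2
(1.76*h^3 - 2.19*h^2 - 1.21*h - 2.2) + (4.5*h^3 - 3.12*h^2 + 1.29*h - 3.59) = 6.26*h^3 - 5.31*h^2 + 0.0800000000000001*h - 5.79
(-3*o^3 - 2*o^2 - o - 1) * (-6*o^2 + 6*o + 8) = 18*o^5 - 6*o^4 - 30*o^3 - 16*o^2 - 14*o - 8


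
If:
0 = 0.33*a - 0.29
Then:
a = 0.88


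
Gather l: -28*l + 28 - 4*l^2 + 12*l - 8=-4*l^2 - 16*l + 20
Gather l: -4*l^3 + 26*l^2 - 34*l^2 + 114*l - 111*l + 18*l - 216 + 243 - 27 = -4*l^3 - 8*l^2 + 21*l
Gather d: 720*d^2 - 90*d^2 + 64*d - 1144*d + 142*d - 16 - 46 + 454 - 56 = 630*d^2 - 938*d + 336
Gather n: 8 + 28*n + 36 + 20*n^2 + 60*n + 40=20*n^2 + 88*n + 84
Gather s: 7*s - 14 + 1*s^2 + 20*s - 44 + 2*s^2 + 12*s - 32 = 3*s^2 + 39*s - 90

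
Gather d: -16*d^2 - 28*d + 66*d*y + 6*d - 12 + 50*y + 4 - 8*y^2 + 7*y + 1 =-16*d^2 + d*(66*y - 22) - 8*y^2 + 57*y - 7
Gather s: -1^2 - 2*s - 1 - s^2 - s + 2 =-s^2 - 3*s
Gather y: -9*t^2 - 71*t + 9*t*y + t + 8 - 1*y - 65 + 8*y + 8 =-9*t^2 - 70*t + y*(9*t + 7) - 49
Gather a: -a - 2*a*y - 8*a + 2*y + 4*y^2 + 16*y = a*(-2*y - 9) + 4*y^2 + 18*y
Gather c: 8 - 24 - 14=-30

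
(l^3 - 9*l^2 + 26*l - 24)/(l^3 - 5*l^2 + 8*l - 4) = (l^2 - 7*l + 12)/(l^2 - 3*l + 2)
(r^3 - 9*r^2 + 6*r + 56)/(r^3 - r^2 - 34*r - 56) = (r - 4)/(r + 4)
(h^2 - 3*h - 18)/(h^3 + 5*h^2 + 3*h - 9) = (h - 6)/(h^2 + 2*h - 3)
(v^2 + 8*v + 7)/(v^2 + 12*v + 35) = (v + 1)/(v + 5)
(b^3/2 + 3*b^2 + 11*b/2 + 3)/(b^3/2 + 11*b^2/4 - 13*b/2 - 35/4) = 2*(b^2 + 5*b + 6)/(2*b^2 + 9*b - 35)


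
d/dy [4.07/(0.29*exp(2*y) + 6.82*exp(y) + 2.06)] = (-2.3606*exp(y) - 27.7574)*exp(y)/(0.29*exp(2*y) + 6.82*exp(y) + 2.06)^2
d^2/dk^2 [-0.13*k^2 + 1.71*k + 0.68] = -0.260000000000000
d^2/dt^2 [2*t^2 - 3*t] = 4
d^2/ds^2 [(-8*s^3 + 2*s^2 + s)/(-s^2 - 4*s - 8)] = 2*(71*s^3 + 816*s^2 + 1560*s - 96)/(s^6 + 12*s^5 + 72*s^4 + 256*s^3 + 576*s^2 + 768*s + 512)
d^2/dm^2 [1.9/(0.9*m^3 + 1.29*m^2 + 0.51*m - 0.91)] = (-(10.26*m + 4.902)*(0.9*m^3 + 1.29*m^2 + 0.51*m - 0.91) + 1.9*(2.7*m^2 + 2.58*m + 0.51)*(5.4*m^2 + 5.16*m + 1.02))/(0.9*m^3 + 1.29*m^2 + 0.51*m - 0.91)^3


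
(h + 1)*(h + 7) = h^2 + 8*h + 7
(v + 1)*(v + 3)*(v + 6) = v^3 + 10*v^2 + 27*v + 18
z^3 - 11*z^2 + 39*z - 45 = (z - 5)*(z - 3)^2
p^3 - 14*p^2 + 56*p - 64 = (p - 8)*(p - 4)*(p - 2)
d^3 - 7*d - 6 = (d - 3)*(d + 1)*(d + 2)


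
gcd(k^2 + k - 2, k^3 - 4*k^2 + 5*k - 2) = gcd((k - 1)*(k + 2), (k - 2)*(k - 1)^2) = k - 1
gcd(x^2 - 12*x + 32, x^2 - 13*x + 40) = x - 8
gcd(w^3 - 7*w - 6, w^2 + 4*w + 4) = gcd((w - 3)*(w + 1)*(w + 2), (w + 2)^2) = w + 2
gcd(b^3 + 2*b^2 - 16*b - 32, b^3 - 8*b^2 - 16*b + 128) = b^2 - 16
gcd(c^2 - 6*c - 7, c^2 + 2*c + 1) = c + 1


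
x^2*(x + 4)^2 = x^4 + 8*x^3 + 16*x^2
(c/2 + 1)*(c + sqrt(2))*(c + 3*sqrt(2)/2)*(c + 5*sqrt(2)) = c^4/2 + c^3 + 15*sqrt(2)*c^3/4 + 15*sqrt(2)*c^2/2 + 14*c^2 + 15*sqrt(2)*c/2 + 28*c + 15*sqrt(2)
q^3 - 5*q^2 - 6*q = q*(q - 6)*(q + 1)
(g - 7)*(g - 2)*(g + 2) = g^3 - 7*g^2 - 4*g + 28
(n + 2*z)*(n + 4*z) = n^2 + 6*n*z + 8*z^2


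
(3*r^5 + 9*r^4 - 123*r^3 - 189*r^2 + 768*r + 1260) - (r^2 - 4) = 3*r^5 + 9*r^4 - 123*r^3 - 190*r^2 + 768*r + 1264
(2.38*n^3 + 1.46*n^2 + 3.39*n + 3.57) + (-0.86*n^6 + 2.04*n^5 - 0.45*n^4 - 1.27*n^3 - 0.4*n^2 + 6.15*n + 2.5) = -0.86*n^6 + 2.04*n^5 - 0.45*n^4 + 1.11*n^3 + 1.06*n^2 + 9.54*n + 6.07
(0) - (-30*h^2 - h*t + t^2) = 30*h^2 + h*t - t^2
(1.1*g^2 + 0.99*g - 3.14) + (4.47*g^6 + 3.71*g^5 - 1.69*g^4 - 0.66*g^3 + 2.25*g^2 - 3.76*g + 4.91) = 4.47*g^6 + 3.71*g^5 - 1.69*g^4 - 0.66*g^3 + 3.35*g^2 - 2.77*g + 1.77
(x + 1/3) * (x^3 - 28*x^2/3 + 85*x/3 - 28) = x^4 - 9*x^3 + 227*x^2/9 - 167*x/9 - 28/3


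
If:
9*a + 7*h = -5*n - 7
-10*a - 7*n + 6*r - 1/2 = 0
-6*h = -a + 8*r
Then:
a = 212*r/127 - 279/127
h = -134*r/127 - 93/254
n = 779/254 - 194*r/127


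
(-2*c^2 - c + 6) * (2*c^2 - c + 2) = -4*c^4 + 9*c^2 - 8*c + 12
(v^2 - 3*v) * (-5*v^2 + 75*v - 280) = -5*v^4 + 90*v^3 - 505*v^2 + 840*v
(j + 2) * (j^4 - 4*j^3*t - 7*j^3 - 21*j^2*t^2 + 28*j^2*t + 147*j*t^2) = j^5 - 4*j^4*t - 5*j^4 - 21*j^3*t^2 + 20*j^3*t - 14*j^3 + 105*j^2*t^2 + 56*j^2*t + 294*j*t^2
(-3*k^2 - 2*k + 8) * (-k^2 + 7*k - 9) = 3*k^4 - 19*k^3 + 5*k^2 + 74*k - 72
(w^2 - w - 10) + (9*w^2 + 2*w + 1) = 10*w^2 + w - 9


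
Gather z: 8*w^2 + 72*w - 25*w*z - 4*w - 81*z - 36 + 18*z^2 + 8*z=8*w^2 + 68*w + 18*z^2 + z*(-25*w - 73) - 36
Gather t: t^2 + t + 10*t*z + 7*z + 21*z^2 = t^2 + t*(10*z + 1) + 21*z^2 + 7*z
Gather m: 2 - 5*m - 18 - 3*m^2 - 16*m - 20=-3*m^2 - 21*m - 36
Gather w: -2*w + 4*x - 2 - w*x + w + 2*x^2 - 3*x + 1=w*(-x - 1) + 2*x^2 + x - 1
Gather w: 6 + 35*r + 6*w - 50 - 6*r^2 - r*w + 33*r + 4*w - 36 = -6*r^2 + 68*r + w*(10 - r) - 80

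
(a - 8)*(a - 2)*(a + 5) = a^3 - 5*a^2 - 34*a + 80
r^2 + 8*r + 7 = (r + 1)*(r + 7)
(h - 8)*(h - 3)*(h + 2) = h^3 - 9*h^2 + 2*h + 48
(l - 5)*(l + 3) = l^2 - 2*l - 15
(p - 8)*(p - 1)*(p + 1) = p^3 - 8*p^2 - p + 8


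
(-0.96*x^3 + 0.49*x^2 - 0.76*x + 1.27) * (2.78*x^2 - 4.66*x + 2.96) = -2.6688*x^5 + 5.8358*x^4 - 7.2378*x^3 + 8.5226*x^2 - 8.1678*x + 3.7592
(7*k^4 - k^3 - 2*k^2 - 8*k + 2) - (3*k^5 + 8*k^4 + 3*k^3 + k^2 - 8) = -3*k^5 - k^4 - 4*k^3 - 3*k^2 - 8*k + 10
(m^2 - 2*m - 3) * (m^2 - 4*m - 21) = m^4 - 6*m^3 - 16*m^2 + 54*m + 63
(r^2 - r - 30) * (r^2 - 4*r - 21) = r^4 - 5*r^3 - 47*r^2 + 141*r + 630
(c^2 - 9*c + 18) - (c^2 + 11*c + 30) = -20*c - 12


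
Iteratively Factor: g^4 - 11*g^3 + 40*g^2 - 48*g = (g - 4)*(g^3 - 7*g^2 + 12*g) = (g - 4)*(g - 3)*(g^2 - 4*g) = g*(g - 4)*(g - 3)*(g - 4)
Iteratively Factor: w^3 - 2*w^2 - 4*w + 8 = (w - 2)*(w^2 - 4) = (w - 2)^2*(w + 2)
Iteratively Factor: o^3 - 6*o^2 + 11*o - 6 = (o - 2)*(o^2 - 4*o + 3) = (o - 2)*(o - 1)*(o - 3)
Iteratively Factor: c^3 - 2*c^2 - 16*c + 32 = (c + 4)*(c^2 - 6*c + 8) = (c - 4)*(c + 4)*(c - 2)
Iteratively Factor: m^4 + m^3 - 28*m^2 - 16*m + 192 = (m + 4)*(m^3 - 3*m^2 - 16*m + 48) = (m - 3)*(m + 4)*(m^2 - 16) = (m - 4)*(m - 3)*(m + 4)*(m + 4)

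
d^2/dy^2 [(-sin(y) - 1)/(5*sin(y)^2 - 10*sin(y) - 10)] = (sin(y)^5 + 6*sin(y)^4 + 4*sin(y)^3 + 2*sin(y)^2 - 4)/(5*(sin(y)^2 - 2*sin(y) - 2)^3)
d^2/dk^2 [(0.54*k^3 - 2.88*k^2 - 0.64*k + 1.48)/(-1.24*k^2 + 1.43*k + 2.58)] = (-2.66453525910038e-15*k^5 - 7.105427357601e-15*k^4 + 6.51813200000001*k^3 + 29.674632*k^2 + 6.464208*k + 18.095896)/(1.906624*k^6 - 6.596304*k^5 - 4.293996*k^4 + 24.524929*k^3 + 8.934282*k^2 - 28.555956*k - 17.173512)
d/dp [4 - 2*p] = -2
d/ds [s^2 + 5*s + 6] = 2*s + 5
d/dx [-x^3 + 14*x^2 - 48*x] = -3*x^2 + 28*x - 48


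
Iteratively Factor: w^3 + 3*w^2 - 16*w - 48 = (w + 4)*(w^2 - w - 12) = (w + 3)*(w + 4)*(w - 4)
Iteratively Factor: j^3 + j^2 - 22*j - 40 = (j + 2)*(j^2 - j - 20) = (j - 5)*(j + 2)*(j + 4)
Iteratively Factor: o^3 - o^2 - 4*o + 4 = (o + 2)*(o^2 - 3*o + 2) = (o - 1)*(o + 2)*(o - 2)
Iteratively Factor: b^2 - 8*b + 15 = (b - 5)*(b - 3)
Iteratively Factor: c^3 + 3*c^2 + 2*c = (c + 1)*(c^2 + 2*c) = c*(c + 1)*(c + 2)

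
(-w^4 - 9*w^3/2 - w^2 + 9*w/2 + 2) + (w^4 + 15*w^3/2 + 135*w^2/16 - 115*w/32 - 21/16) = 3*w^3 + 119*w^2/16 + 29*w/32 + 11/16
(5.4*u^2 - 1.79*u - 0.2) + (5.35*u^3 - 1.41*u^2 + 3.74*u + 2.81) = 5.35*u^3 + 3.99*u^2 + 1.95*u + 2.61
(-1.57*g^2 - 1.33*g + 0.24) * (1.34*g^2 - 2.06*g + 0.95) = -2.1038*g^4 + 1.452*g^3 + 1.5699*g^2 - 1.7579*g + 0.228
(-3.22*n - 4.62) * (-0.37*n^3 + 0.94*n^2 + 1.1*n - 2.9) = 1.1914*n^4 - 1.3174*n^3 - 7.8848*n^2 + 4.256*n + 13.398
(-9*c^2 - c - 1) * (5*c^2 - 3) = -45*c^4 - 5*c^3 + 22*c^2 + 3*c + 3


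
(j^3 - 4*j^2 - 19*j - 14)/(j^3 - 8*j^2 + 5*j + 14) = (j + 2)/(j - 2)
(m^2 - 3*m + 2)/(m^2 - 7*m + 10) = (m - 1)/(m - 5)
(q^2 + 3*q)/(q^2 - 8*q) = (q + 3)/(q - 8)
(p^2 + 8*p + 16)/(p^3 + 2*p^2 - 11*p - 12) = (p + 4)/(p^2 - 2*p - 3)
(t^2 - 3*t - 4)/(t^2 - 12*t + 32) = (t + 1)/(t - 8)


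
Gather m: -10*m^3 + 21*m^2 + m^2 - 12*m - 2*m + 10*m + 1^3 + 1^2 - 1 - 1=-10*m^3 + 22*m^2 - 4*m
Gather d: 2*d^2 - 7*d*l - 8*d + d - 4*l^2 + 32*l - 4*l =2*d^2 + d*(-7*l - 7) - 4*l^2 + 28*l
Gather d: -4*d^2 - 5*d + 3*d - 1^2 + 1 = -4*d^2 - 2*d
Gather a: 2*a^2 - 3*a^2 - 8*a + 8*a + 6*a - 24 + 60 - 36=-a^2 + 6*a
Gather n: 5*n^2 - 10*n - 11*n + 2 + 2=5*n^2 - 21*n + 4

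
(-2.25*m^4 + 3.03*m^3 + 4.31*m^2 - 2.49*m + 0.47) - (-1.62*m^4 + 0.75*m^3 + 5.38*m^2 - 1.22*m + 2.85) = -0.63*m^4 + 2.28*m^3 - 1.07*m^2 - 1.27*m - 2.38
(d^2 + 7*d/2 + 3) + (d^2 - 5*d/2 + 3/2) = 2*d^2 + d + 9/2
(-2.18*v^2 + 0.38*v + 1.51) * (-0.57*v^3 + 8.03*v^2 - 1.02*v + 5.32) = 1.2426*v^5 - 17.722*v^4 + 4.4143*v^3 + 0.140099999999997*v^2 + 0.4814*v + 8.0332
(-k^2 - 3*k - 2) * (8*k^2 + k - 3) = -8*k^4 - 25*k^3 - 16*k^2 + 7*k + 6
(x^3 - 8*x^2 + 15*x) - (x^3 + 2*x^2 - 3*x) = -10*x^2 + 18*x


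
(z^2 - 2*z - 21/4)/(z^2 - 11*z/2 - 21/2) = (z - 7/2)/(z - 7)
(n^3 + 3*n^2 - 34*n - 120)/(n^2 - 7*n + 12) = (n^3 + 3*n^2 - 34*n - 120)/(n^2 - 7*n + 12)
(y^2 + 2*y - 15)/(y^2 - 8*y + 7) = (y^2 + 2*y - 15)/(y^2 - 8*y + 7)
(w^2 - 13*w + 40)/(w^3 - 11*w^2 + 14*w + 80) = 1/(w + 2)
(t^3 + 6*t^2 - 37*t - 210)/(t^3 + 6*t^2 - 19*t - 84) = (t^2 - t - 30)/(t^2 - t - 12)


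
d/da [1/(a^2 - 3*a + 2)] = (3 - 2*a)/(a^2 - 3*a + 2)^2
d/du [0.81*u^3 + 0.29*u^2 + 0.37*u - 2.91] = 2.43*u^2 + 0.58*u + 0.37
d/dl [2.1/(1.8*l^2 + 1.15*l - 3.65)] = (-7.56*l - 2.415)/(1.8*l^2 + 1.15*l - 3.65)^2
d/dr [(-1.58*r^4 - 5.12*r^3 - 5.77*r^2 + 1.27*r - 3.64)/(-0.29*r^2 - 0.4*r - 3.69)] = (0.9164*r^5 + 3.3808*r^4 + 27.4168*r^3 + 59.3547*r^2 + 40.4714*r - 6.1423)/(0.0841*r^4 + 0.232*r^3 + 2.3002*r^2 + 2.952*r + 13.6161)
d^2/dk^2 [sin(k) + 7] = -sin(k)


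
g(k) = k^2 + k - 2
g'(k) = 2*k + 1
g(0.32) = -1.58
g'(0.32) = 1.64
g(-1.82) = -0.51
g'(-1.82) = -2.64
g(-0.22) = -2.17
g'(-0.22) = 0.56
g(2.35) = 5.87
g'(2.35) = 5.70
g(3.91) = 17.20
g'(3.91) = 8.82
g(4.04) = 18.36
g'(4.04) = 9.08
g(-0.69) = -2.21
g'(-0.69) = -0.38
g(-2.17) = 0.54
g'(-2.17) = -3.34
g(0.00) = -2.00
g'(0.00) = 1.00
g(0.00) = -2.00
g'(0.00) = 1.00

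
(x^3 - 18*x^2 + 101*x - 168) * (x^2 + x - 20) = x^5 - 17*x^4 + 63*x^3 + 293*x^2 - 2188*x + 3360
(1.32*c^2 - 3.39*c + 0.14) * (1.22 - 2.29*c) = -3.0228*c^3 + 9.3735*c^2 - 4.4564*c + 0.1708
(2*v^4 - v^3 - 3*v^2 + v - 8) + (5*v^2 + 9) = 2*v^4 - v^3 + 2*v^2 + v + 1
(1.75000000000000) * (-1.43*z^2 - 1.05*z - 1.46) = -2.5025*z^2 - 1.8375*z - 2.555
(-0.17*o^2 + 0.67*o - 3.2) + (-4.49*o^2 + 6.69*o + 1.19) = -4.66*o^2 + 7.36*o - 2.01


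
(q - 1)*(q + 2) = q^2 + q - 2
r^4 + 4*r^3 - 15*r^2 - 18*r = r*(r - 3)*(r + 1)*(r + 6)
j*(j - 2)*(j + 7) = j^3 + 5*j^2 - 14*j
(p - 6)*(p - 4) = p^2 - 10*p + 24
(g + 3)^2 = g^2 + 6*g + 9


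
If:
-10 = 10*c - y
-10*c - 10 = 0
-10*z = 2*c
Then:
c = -1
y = 0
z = 1/5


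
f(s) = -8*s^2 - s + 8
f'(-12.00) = 191.00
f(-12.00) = -1132.00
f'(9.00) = -145.00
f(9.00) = -649.00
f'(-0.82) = 12.12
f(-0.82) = 3.44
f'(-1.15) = 17.40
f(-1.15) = -1.43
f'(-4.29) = 67.64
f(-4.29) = -134.94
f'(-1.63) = 25.08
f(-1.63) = -11.63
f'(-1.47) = 22.52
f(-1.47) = -7.82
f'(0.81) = -13.96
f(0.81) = 1.94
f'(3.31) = -53.96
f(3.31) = -82.96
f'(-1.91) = 29.56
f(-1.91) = -19.27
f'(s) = -16*s - 1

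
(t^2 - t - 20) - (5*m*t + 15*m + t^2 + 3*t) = -5*m*t - 15*m - 4*t - 20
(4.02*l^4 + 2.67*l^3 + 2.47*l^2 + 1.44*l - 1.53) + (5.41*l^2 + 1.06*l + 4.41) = 4.02*l^4 + 2.67*l^3 + 7.88*l^2 + 2.5*l + 2.88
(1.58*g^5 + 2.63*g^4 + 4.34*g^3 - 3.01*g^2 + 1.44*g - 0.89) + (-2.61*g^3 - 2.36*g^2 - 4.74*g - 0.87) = 1.58*g^5 + 2.63*g^4 + 1.73*g^3 - 5.37*g^2 - 3.3*g - 1.76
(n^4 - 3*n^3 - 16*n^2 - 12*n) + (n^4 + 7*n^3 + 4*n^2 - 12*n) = 2*n^4 + 4*n^3 - 12*n^2 - 24*n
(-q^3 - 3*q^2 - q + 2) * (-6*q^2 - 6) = 6*q^5 + 18*q^4 + 12*q^3 + 6*q^2 + 6*q - 12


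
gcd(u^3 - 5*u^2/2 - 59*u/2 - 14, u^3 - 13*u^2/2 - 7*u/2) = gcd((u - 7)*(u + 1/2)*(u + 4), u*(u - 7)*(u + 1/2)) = u^2 - 13*u/2 - 7/2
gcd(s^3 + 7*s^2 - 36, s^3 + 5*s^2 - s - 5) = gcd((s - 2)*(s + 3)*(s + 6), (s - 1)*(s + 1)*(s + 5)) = 1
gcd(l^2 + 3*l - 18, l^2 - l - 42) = l + 6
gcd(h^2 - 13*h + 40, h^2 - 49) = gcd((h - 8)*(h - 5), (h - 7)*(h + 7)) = 1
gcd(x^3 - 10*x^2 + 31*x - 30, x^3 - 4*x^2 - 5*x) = x - 5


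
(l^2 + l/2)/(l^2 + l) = (l + 1/2)/(l + 1)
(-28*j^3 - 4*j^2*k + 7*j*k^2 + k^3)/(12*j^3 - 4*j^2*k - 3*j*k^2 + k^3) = (-7*j - k)/(3*j - k)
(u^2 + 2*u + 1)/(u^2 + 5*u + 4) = (u + 1)/(u + 4)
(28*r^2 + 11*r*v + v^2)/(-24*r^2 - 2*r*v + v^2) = (-7*r - v)/(6*r - v)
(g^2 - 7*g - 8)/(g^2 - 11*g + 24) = (g + 1)/(g - 3)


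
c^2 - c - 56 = (c - 8)*(c + 7)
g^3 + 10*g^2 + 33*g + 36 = (g + 3)^2*(g + 4)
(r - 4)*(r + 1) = r^2 - 3*r - 4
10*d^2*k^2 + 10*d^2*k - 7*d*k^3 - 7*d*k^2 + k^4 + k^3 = k*(-5*d + k)*(-2*d + k)*(k + 1)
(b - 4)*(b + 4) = b^2 - 16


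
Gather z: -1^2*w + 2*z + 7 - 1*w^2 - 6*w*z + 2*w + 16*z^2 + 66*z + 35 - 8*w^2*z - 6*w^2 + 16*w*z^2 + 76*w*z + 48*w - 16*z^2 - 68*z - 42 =-7*w^2 + 16*w*z^2 + 49*w + z*(-8*w^2 + 70*w)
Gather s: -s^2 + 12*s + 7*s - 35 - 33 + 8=-s^2 + 19*s - 60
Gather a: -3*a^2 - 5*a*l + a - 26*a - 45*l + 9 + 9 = -3*a^2 + a*(-5*l - 25) - 45*l + 18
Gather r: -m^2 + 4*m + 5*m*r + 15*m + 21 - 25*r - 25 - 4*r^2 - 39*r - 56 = -m^2 + 19*m - 4*r^2 + r*(5*m - 64) - 60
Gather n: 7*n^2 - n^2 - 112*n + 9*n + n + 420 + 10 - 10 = 6*n^2 - 102*n + 420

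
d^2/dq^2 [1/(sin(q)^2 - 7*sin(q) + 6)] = (-4*sin(q)^3 + 17*sin(q)^2 - 2*sin(q) - 86)/((sin(q) - 6)^3*(sin(q) - 1)^2)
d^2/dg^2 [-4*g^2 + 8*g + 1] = -8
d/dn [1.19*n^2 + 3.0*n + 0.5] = 2.38*n + 3.0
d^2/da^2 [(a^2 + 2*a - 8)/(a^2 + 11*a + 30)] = 2*(-9*a^3 - 114*a^2 - 444*a - 488)/(a^6 + 33*a^5 + 453*a^4 + 3311*a^3 + 13590*a^2 + 29700*a + 27000)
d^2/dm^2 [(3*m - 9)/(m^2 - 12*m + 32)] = 6*(3*(5 - m)*(m^2 - 12*m + 32) + 4*(m - 6)^2*(m - 3))/(m^2 - 12*m + 32)^3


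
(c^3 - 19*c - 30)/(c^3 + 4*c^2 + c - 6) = (c - 5)/(c - 1)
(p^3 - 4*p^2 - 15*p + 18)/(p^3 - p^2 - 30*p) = (p^2 + 2*p - 3)/(p*(p + 5))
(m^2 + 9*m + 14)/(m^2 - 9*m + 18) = (m^2 + 9*m + 14)/(m^2 - 9*m + 18)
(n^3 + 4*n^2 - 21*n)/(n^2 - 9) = n*(n + 7)/(n + 3)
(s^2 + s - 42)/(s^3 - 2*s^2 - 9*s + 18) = (s^2 + s - 42)/(s^3 - 2*s^2 - 9*s + 18)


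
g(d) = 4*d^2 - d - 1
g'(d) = 8*d - 1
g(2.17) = 15.67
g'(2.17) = 16.36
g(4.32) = 69.33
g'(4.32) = 33.56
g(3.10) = 34.34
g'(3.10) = 23.80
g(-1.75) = 13.00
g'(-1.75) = -15.00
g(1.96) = 12.41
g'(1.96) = 14.68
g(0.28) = -0.97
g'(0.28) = 1.24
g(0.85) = 1.04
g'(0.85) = 5.80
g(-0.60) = 1.04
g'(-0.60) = -5.80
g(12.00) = 563.00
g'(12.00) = 95.00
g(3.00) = 32.00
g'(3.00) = 23.00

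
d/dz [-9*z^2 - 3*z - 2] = -18*z - 3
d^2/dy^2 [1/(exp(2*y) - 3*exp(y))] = ((3 - 4*exp(y))*(exp(y) - 3) + 2*(2*exp(y) - 3)^2)*exp(-y)/(exp(y) - 3)^3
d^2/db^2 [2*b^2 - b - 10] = 4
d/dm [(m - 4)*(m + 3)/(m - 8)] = (m^2 - 16*m + 20)/(m^2 - 16*m + 64)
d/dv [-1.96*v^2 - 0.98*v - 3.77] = -3.92*v - 0.98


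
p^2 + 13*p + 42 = (p + 6)*(p + 7)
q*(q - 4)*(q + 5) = q^3 + q^2 - 20*q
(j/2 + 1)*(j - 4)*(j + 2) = j^3/2 - 6*j - 8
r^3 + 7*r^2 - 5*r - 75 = (r - 3)*(r + 5)^2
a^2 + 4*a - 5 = (a - 1)*(a + 5)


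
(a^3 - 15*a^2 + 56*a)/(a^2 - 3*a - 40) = a*(a - 7)/(a + 5)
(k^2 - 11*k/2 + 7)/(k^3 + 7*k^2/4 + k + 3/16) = 8*(2*k^2 - 11*k + 14)/(16*k^3 + 28*k^2 + 16*k + 3)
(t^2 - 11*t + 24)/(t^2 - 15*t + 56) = (t - 3)/(t - 7)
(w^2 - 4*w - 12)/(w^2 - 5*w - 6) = (w + 2)/(w + 1)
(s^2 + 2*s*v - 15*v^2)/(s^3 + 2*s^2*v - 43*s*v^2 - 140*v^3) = (s - 3*v)/(s^2 - 3*s*v - 28*v^2)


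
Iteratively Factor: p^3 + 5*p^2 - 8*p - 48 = (p + 4)*(p^2 + p - 12) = (p - 3)*(p + 4)*(p + 4)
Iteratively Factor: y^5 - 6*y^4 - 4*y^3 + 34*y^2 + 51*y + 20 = (y - 5)*(y^4 - y^3 - 9*y^2 - 11*y - 4) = (y - 5)*(y - 4)*(y^3 + 3*y^2 + 3*y + 1) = (y - 5)*(y - 4)*(y + 1)*(y^2 + 2*y + 1) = (y - 5)*(y - 4)*(y + 1)^2*(y + 1)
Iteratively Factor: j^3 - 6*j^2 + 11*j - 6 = (j - 3)*(j^2 - 3*j + 2) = (j - 3)*(j - 1)*(j - 2)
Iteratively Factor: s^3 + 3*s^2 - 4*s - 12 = (s + 3)*(s^2 - 4) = (s - 2)*(s + 3)*(s + 2)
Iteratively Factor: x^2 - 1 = (x + 1)*(x - 1)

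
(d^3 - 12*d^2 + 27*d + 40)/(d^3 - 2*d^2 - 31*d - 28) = (d^2 - 13*d + 40)/(d^2 - 3*d - 28)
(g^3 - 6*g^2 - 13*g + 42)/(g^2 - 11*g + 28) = (g^2 + g - 6)/(g - 4)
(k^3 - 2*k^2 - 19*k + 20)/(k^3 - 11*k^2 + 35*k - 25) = (k + 4)/(k - 5)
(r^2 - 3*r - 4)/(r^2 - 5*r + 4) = (r + 1)/(r - 1)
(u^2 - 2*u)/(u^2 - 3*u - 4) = u*(2 - u)/(-u^2 + 3*u + 4)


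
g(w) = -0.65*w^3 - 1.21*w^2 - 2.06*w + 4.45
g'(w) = -1.95*w^2 - 2.42*w - 2.06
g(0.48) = 3.11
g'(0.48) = -3.67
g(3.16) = -34.65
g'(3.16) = -29.18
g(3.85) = -58.51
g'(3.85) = -40.28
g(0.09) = 4.25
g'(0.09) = -2.29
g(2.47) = -17.82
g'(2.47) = -19.93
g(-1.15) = 6.21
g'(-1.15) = -1.86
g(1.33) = -1.96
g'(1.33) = -8.73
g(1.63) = -4.94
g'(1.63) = -11.19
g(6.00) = -191.87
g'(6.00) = -86.78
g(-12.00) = 978.13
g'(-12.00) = -253.82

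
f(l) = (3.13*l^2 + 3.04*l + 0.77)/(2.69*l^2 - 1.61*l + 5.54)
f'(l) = (1.61 - 5.38*l)*(3.13*l^2 + 3.04*l + 0.77)/(2.69*l^2 - 1.61*l + 5.54)^2 + (6.26*l + 3.04)/(2.69*l^2 - 1.61*l + 5.54) = (-13.2169*l^2 + 30.5378*l + 18.0813)/(7.2361*l^4 - 8.6618*l^3 + 32.3973*l^2 - 17.8388*l + 30.6916)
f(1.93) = 1.47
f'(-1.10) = -0.28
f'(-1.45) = -0.29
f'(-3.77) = -0.11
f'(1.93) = 0.18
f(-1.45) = 0.22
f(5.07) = 1.45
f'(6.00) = -0.03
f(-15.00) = 1.04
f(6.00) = 1.42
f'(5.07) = -0.04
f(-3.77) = 0.68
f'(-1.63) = -0.28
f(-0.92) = 0.07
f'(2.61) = 0.02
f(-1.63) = 0.27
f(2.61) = 1.53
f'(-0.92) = -0.25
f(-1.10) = 0.11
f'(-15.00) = -0.01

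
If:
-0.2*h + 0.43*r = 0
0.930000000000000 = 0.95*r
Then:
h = 2.10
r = 0.98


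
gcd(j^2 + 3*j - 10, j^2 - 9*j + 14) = j - 2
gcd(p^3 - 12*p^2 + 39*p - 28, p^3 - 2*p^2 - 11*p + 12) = p^2 - 5*p + 4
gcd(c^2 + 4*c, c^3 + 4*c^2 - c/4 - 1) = c + 4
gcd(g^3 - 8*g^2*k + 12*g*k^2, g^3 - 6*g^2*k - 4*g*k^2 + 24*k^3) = g^2 - 8*g*k + 12*k^2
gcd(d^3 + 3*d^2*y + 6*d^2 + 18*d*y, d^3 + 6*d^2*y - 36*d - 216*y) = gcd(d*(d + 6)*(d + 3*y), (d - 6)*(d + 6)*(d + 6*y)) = d + 6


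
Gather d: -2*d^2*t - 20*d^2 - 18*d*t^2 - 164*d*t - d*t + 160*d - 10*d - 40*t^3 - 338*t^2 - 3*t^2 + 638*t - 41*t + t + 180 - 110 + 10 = d^2*(-2*t - 20) + d*(-18*t^2 - 165*t + 150) - 40*t^3 - 341*t^2 + 598*t + 80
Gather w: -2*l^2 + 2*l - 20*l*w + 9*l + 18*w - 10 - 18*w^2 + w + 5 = -2*l^2 + 11*l - 18*w^2 + w*(19 - 20*l) - 5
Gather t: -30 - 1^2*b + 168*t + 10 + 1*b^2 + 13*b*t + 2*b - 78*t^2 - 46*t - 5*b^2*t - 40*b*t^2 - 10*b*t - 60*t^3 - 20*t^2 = b^2 + b - 60*t^3 + t^2*(-40*b - 98) + t*(-5*b^2 + 3*b + 122) - 20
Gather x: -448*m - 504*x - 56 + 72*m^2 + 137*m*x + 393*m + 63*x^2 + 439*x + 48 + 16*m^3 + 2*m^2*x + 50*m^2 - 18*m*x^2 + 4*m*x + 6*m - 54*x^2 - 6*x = 16*m^3 + 122*m^2 - 49*m + x^2*(9 - 18*m) + x*(2*m^2 + 141*m - 71) - 8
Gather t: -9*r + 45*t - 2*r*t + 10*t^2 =-9*r + 10*t^2 + t*(45 - 2*r)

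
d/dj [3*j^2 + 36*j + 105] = 6*j + 36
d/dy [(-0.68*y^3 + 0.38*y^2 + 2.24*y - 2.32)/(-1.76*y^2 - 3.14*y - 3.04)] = (1.1968*y^4 + 4.2704*y^3 + 8.9508*y^2 - 10.4768*y - 14.0944)/(3.0976*y^4 + 11.0528*y^3 + 20.5604*y^2 + 19.0912*y + 9.2416)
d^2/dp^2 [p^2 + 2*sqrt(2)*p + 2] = 2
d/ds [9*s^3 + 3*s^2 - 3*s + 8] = 27*s^2 + 6*s - 3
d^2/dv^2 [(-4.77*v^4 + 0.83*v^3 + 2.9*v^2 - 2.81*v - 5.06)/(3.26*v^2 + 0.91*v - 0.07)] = (-101.387304*v^6 - 84.904092*v^5 - 17.1691380000001*v^4 - 70.31835*v^3 - 319.280958*v^2 - 93.889026*v - 11.01933)/(34.645976*v^6 + 29.013348*v^5 + 5.867022*v^4 - 0.492401*v^3 - 0.125979*v^2 + 0.013377*v - 0.000343)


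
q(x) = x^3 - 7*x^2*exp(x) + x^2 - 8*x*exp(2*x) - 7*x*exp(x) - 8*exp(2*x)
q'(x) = -7*x^2*exp(x) + 3*x^2 - 16*x*exp(2*x) - 21*x*exp(x) + 2*x - 24*exp(2*x) - 7*exp(x)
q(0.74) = -79.09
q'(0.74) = -209.60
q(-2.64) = -13.53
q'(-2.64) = 15.70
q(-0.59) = 0.07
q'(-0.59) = -2.97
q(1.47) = -478.98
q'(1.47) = -1119.95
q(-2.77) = -15.68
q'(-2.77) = 17.40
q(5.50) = -3174492.90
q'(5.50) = -6787590.40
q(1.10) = -197.66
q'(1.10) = -485.48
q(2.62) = -6350.96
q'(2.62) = -13923.20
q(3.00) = -14560.91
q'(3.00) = -31685.25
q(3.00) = -14560.91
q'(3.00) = -31685.25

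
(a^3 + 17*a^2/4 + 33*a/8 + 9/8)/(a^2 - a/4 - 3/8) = (4*a^2 + 15*a + 9)/(4*a - 3)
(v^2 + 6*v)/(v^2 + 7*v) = (v + 6)/(v + 7)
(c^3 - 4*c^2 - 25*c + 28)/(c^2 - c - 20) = (c^2 - 8*c + 7)/(c - 5)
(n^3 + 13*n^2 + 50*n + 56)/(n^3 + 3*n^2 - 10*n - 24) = (n + 7)/(n - 3)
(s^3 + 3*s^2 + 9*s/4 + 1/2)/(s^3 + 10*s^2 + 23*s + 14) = (s^2 + s + 1/4)/(s^2 + 8*s + 7)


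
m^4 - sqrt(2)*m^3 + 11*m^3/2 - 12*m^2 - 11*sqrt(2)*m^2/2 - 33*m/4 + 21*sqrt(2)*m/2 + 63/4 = (m - 3/2)*(m + 7)*(m - 3*sqrt(2)/2)*(m + sqrt(2)/2)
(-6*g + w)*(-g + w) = 6*g^2 - 7*g*w + w^2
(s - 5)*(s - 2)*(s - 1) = s^3 - 8*s^2 + 17*s - 10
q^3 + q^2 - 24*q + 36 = (q - 3)*(q - 2)*(q + 6)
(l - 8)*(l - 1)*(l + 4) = l^3 - 5*l^2 - 28*l + 32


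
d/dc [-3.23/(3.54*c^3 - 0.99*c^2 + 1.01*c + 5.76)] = (34.3026*c^2 - 6.3954*c + 3.2623)/(3.54*c^3 - 0.99*c^2 + 1.01*c + 5.76)^2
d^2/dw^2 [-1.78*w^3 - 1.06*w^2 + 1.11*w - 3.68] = -10.68*w - 2.12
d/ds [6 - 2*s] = -2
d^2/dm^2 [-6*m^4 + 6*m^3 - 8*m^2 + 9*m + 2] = -72*m^2 + 36*m - 16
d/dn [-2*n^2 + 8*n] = 8 - 4*n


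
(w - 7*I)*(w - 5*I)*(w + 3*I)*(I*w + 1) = I*w^4 + 10*w^3 - 8*I*w^2 + 106*w - 105*I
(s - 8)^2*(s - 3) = s^3 - 19*s^2 + 112*s - 192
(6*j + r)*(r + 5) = 6*j*r + 30*j + r^2 + 5*r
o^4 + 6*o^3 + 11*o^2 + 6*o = o*(o + 1)*(o + 2)*(o + 3)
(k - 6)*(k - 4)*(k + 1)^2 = k^4 - 8*k^3 + 5*k^2 + 38*k + 24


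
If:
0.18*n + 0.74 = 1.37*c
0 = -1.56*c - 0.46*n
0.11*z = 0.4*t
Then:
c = 0.37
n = -1.27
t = 0.275*z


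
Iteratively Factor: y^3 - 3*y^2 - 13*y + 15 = (y - 1)*(y^2 - 2*y - 15) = (y - 1)*(y + 3)*(y - 5)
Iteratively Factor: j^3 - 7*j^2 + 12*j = (j - 3)*(j^2 - 4*j) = j*(j - 3)*(j - 4)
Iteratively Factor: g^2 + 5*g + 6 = (g + 2)*(g + 3)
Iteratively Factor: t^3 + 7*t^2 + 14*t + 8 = (t + 4)*(t^2 + 3*t + 2) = (t + 2)*(t + 4)*(t + 1)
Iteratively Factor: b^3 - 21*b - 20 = (b + 1)*(b^2 - b - 20) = (b - 5)*(b + 1)*(b + 4)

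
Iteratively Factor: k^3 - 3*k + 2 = (k + 2)*(k^2 - 2*k + 1) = (k - 1)*(k + 2)*(k - 1)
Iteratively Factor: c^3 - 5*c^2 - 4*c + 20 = (c - 2)*(c^2 - 3*c - 10) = (c - 5)*(c - 2)*(c + 2)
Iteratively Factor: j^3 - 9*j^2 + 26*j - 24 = (j - 4)*(j^2 - 5*j + 6) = (j - 4)*(j - 2)*(j - 3)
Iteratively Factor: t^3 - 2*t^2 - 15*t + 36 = (t + 4)*(t^2 - 6*t + 9) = (t - 3)*(t + 4)*(t - 3)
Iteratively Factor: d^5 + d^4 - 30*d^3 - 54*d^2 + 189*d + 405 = (d + 3)*(d^4 - 2*d^3 - 24*d^2 + 18*d + 135) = (d - 3)*(d + 3)*(d^3 + d^2 - 21*d - 45) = (d - 3)*(d + 3)^2*(d^2 - 2*d - 15) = (d - 3)*(d + 3)^3*(d - 5)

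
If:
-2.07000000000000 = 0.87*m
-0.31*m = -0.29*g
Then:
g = -2.54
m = -2.38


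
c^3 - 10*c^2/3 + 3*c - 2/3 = (c - 2)*(c - 1)*(c - 1/3)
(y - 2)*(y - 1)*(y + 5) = y^3 + 2*y^2 - 13*y + 10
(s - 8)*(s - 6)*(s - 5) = s^3 - 19*s^2 + 118*s - 240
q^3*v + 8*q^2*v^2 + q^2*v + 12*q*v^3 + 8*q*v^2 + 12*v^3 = (q + 2*v)*(q + 6*v)*(q*v + v)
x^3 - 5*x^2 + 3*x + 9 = (x - 3)^2*(x + 1)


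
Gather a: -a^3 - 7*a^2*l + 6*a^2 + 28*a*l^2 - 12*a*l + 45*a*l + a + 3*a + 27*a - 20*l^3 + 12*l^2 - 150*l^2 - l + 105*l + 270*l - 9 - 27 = -a^3 + a^2*(6 - 7*l) + a*(28*l^2 + 33*l + 31) - 20*l^3 - 138*l^2 + 374*l - 36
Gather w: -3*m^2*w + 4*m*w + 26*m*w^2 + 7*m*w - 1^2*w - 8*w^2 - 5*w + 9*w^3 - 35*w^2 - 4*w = 9*w^3 + w^2*(26*m - 43) + w*(-3*m^2 + 11*m - 10)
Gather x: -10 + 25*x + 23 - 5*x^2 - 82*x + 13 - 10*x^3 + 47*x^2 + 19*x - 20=-10*x^3 + 42*x^2 - 38*x + 6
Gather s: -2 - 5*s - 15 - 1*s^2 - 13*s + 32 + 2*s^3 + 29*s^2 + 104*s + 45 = 2*s^3 + 28*s^2 + 86*s + 60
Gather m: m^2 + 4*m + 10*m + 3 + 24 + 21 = m^2 + 14*m + 48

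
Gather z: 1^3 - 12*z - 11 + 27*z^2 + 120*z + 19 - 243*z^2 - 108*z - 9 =-216*z^2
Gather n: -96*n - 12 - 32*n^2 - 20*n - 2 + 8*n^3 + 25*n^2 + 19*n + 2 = 8*n^3 - 7*n^2 - 97*n - 12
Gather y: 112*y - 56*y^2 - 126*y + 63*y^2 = 7*y^2 - 14*y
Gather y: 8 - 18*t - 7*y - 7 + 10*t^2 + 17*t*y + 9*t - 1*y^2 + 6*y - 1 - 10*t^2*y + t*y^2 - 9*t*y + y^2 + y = 10*t^2 + t*y^2 - 9*t + y*(-10*t^2 + 8*t)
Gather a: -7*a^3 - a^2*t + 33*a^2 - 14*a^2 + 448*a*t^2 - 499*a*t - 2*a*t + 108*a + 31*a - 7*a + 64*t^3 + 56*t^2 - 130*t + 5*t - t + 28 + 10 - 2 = -7*a^3 + a^2*(19 - t) + a*(448*t^2 - 501*t + 132) + 64*t^3 + 56*t^2 - 126*t + 36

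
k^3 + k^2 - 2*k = k*(k - 1)*(k + 2)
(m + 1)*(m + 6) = m^2 + 7*m + 6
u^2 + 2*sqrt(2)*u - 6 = (u - sqrt(2))*(u + 3*sqrt(2))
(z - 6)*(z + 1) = z^2 - 5*z - 6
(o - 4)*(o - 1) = o^2 - 5*o + 4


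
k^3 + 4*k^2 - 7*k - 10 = (k - 2)*(k + 1)*(k + 5)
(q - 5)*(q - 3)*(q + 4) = q^3 - 4*q^2 - 17*q + 60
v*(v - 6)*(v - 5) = v^3 - 11*v^2 + 30*v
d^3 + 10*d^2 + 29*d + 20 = (d + 1)*(d + 4)*(d + 5)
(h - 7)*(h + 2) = h^2 - 5*h - 14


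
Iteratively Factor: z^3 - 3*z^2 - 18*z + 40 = (z - 2)*(z^2 - z - 20) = (z - 5)*(z - 2)*(z + 4)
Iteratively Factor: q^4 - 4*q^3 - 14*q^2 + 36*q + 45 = (q + 3)*(q^3 - 7*q^2 + 7*q + 15) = (q + 1)*(q + 3)*(q^2 - 8*q + 15) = (q - 3)*(q + 1)*(q + 3)*(q - 5)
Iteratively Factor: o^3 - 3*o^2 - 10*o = (o)*(o^2 - 3*o - 10) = o*(o + 2)*(o - 5)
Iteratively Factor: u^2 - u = (u - 1)*(u)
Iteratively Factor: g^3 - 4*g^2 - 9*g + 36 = (g + 3)*(g^2 - 7*g + 12) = (g - 4)*(g + 3)*(g - 3)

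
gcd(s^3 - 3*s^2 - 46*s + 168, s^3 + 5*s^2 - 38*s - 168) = s^2 + s - 42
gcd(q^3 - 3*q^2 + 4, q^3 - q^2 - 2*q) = q^2 - q - 2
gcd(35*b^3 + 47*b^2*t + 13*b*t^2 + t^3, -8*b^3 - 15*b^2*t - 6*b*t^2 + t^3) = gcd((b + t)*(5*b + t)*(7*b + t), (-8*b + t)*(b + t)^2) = b + t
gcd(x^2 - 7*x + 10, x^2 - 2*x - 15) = x - 5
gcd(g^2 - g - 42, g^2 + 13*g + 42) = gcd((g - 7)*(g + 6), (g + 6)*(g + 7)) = g + 6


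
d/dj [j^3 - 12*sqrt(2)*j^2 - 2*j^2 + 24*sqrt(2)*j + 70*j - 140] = 3*j^2 - 24*sqrt(2)*j - 4*j + 24*sqrt(2) + 70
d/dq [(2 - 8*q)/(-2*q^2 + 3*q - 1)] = 2*(-8*q^2 + 4*q + 1)/(4*q^4 - 12*q^3 + 13*q^2 - 6*q + 1)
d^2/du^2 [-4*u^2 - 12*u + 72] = -8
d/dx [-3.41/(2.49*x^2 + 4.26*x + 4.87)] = (16.9818*x + 14.5266)/(2.49*x^2 + 4.26*x + 4.87)^2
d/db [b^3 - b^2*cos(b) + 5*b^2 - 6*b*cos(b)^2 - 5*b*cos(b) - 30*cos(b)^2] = b^2*sin(b) + 3*b^2 + 5*b*sin(b) + 6*b*sin(2*b) - 2*b*cos(b) + 10*b + 30*sin(2*b) - 6*cos(b)^2 - 5*cos(b)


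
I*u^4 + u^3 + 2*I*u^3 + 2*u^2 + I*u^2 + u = u*(u + 1)*(u - I)*(I*u + I)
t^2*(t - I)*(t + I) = t^4 + t^2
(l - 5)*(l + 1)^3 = l^4 - 2*l^3 - 12*l^2 - 14*l - 5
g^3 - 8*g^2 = g^2*(g - 8)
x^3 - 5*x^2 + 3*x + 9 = (x - 3)^2*(x + 1)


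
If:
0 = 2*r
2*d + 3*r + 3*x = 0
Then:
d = -3*x/2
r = 0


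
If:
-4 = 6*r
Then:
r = -2/3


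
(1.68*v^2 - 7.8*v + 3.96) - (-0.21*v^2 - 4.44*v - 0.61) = 1.89*v^2 - 3.36*v + 4.57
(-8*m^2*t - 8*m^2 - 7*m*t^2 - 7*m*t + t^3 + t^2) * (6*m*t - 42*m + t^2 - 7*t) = -48*m^3*t^2 + 288*m^3*t + 336*m^3 - 50*m^2*t^3 + 300*m^2*t^2 + 350*m^2*t - m*t^4 + 6*m*t^3 + 7*m*t^2 + t^5 - 6*t^4 - 7*t^3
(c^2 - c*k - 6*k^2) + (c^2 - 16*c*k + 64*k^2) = 2*c^2 - 17*c*k + 58*k^2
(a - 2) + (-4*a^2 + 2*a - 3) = -4*a^2 + 3*a - 5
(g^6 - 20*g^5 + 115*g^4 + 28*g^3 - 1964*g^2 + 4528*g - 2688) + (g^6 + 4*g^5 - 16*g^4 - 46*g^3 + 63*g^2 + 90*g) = 2*g^6 - 16*g^5 + 99*g^4 - 18*g^3 - 1901*g^2 + 4618*g - 2688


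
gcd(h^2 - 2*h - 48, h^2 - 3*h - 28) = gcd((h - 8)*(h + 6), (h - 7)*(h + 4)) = 1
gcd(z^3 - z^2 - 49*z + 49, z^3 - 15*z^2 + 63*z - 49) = z^2 - 8*z + 7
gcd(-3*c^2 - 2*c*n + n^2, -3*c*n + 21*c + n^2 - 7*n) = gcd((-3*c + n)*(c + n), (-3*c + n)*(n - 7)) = 3*c - n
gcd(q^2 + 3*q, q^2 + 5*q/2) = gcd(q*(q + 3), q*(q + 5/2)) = q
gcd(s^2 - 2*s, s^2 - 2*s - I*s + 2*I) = s - 2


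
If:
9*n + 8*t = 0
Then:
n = -8*t/9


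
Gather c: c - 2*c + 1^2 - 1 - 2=-c - 2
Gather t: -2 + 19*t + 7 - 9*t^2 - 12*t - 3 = -9*t^2 + 7*t + 2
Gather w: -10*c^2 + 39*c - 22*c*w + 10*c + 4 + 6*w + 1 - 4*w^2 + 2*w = -10*c^2 + 49*c - 4*w^2 + w*(8 - 22*c) + 5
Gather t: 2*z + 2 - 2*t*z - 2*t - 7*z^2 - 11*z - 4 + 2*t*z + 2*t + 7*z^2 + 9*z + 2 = 0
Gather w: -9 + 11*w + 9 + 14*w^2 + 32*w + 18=14*w^2 + 43*w + 18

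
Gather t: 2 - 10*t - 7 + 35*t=25*t - 5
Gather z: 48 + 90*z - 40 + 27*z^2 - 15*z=27*z^2 + 75*z + 8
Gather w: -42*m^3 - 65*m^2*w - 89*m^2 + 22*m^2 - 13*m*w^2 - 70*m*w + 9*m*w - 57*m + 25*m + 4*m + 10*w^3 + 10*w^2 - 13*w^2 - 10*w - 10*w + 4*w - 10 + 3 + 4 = -42*m^3 - 67*m^2 - 28*m + 10*w^3 + w^2*(-13*m - 3) + w*(-65*m^2 - 61*m - 16) - 3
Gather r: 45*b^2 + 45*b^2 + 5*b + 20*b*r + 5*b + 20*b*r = 90*b^2 + 40*b*r + 10*b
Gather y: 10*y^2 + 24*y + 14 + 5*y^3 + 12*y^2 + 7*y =5*y^3 + 22*y^2 + 31*y + 14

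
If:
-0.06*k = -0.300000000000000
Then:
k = 5.00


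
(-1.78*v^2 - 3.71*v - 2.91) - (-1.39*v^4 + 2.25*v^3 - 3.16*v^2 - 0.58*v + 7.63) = 1.39*v^4 - 2.25*v^3 + 1.38*v^2 - 3.13*v - 10.54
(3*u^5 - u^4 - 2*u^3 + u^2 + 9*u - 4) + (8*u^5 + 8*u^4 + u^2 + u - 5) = 11*u^5 + 7*u^4 - 2*u^3 + 2*u^2 + 10*u - 9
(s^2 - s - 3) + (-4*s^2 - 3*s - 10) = -3*s^2 - 4*s - 13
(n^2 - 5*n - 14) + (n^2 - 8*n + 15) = 2*n^2 - 13*n + 1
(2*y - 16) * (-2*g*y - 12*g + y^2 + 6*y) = -4*g*y^2 + 8*g*y + 192*g + 2*y^3 - 4*y^2 - 96*y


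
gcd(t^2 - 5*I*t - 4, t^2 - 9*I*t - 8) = t - I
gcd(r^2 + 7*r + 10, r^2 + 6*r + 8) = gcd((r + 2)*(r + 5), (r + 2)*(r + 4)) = r + 2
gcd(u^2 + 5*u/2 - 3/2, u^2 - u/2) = u - 1/2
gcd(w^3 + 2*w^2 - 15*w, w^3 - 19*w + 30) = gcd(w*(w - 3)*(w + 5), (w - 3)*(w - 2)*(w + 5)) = w^2 + 2*w - 15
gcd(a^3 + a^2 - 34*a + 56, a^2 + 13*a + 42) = a + 7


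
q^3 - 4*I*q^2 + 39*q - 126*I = (q - 7*I)*(q - 3*I)*(q + 6*I)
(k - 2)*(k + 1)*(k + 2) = k^3 + k^2 - 4*k - 4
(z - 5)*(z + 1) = z^2 - 4*z - 5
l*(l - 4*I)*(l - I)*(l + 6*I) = l^4 + I*l^3 + 26*l^2 - 24*I*l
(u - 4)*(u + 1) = u^2 - 3*u - 4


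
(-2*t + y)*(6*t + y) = -12*t^2 + 4*t*y + y^2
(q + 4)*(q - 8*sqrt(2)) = q^2 - 8*sqrt(2)*q + 4*q - 32*sqrt(2)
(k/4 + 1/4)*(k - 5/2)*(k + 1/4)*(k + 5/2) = k^4/4 + 5*k^3/16 - 3*k^2/2 - 125*k/64 - 25/64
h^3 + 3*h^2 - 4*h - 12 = (h - 2)*(h + 2)*(h + 3)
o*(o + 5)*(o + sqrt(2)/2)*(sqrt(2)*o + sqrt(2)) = sqrt(2)*o^4 + o^3 + 6*sqrt(2)*o^3 + 6*o^2 + 5*sqrt(2)*o^2 + 5*o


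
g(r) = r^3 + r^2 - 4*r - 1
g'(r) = 3*r^2 + 2*r - 4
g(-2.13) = 2.39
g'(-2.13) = 5.35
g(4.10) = 68.33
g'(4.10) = 54.63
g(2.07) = 3.87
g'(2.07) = 12.99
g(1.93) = 2.19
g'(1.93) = 11.03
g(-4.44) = -51.05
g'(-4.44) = 46.26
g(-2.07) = 2.70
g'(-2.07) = 4.71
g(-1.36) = 3.77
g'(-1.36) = -1.17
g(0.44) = -2.48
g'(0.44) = -2.54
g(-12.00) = -1537.00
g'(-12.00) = 404.00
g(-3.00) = -7.00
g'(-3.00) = 17.00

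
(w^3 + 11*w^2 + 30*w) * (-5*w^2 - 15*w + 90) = -5*w^5 - 70*w^4 - 225*w^3 + 540*w^2 + 2700*w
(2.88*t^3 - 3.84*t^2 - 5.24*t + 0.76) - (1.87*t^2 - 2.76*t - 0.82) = 2.88*t^3 - 5.71*t^2 - 2.48*t + 1.58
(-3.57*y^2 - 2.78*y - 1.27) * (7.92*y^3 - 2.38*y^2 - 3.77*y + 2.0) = -28.2744*y^5 - 13.521*y^4 + 10.0169*y^3 + 6.3632*y^2 - 0.772099999999999*y - 2.54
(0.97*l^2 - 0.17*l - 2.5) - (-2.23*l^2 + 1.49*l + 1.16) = 3.2*l^2 - 1.66*l - 3.66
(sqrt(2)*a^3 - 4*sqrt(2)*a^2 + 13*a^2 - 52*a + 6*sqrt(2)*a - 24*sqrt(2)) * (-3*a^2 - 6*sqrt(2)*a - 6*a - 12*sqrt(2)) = -3*sqrt(2)*a^5 - 51*a^4 + 6*sqrt(2)*a^4 - 72*sqrt(2)*a^3 + 102*a^3 + 192*sqrt(2)*a^2 + 336*a^2 + 144*a + 768*sqrt(2)*a + 576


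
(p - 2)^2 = p^2 - 4*p + 4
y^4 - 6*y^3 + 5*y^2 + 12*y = y*(y - 4)*(y - 3)*(y + 1)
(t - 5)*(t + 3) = t^2 - 2*t - 15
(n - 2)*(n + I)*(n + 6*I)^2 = n^4 - 2*n^3 + 13*I*n^3 - 48*n^2 - 26*I*n^2 + 96*n - 36*I*n + 72*I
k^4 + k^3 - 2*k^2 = k^2*(k - 1)*(k + 2)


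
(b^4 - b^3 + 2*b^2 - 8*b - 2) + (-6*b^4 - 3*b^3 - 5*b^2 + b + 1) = -5*b^4 - 4*b^3 - 3*b^2 - 7*b - 1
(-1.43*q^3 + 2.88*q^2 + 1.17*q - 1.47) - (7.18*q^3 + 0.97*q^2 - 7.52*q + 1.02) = -8.61*q^3 + 1.91*q^2 + 8.69*q - 2.49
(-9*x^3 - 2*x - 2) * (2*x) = -18*x^4 - 4*x^2 - 4*x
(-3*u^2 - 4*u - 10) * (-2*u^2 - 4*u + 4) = 6*u^4 + 20*u^3 + 24*u^2 + 24*u - 40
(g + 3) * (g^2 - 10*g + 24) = g^3 - 7*g^2 - 6*g + 72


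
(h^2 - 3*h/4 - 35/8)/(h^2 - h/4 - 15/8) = (-8*h^2 + 6*h + 35)/(-8*h^2 + 2*h + 15)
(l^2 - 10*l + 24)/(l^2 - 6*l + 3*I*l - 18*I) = (l - 4)/(l + 3*I)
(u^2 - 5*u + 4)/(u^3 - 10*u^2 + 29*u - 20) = 1/(u - 5)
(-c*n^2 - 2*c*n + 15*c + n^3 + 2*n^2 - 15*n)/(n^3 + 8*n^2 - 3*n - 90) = (-c + n)/(n + 6)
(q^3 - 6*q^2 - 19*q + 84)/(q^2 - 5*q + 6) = (q^2 - 3*q - 28)/(q - 2)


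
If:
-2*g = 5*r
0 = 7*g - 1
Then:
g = 1/7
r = -2/35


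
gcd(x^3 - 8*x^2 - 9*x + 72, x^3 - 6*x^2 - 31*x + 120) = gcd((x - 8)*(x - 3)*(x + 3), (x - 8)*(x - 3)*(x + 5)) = x^2 - 11*x + 24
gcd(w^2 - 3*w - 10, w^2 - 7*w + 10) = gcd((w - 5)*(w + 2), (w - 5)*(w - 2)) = w - 5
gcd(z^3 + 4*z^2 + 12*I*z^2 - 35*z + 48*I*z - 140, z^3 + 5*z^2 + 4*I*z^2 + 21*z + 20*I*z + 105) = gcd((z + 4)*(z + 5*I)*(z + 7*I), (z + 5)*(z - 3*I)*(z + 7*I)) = z + 7*I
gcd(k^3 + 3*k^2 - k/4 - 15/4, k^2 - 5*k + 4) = k - 1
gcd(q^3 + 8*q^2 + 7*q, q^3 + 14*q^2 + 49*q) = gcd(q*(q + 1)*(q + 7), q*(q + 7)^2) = q^2 + 7*q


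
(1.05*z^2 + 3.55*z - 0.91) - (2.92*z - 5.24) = 1.05*z^2 + 0.63*z + 4.33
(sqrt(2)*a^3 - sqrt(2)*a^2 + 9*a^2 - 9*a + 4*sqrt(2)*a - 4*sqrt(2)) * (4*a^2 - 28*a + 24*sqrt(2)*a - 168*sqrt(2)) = 4*sqrt(2)*a^5 - 32*sqrt(2)*a^4 + 84*a^4 - 672*a^3 + 260*sqrt(2)*a^3 - 1856*sqrt(2)*a^2 + 780*a^2 - 1536*a + 1624*sqrt(2)*a + 1344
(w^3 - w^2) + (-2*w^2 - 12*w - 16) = w^3 - 3*w^2 - 12*w - 16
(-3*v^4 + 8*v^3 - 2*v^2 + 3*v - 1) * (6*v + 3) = -18*v^5 + 39*v^4 + 12*v^3 + 12*v^2 + 3*v - 3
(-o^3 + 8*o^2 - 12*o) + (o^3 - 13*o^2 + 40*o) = -5*o^2 + 28*o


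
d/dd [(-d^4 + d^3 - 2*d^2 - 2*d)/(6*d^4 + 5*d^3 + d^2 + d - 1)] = (-11*d^6 + 22*d^5 + 44*d^4 + 26*d^3 - 3*d^2 + 4*d + 2)/(36*d^8 + 60*d^7 + 37*d^6 + 22*d^5 - d^4 - 8*d^3 - d^2 - 2*d + 1)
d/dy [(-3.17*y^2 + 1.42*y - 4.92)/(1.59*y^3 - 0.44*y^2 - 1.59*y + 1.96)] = (5.0403*y^4 - 4.5156*y^3 + 29.1335*y^2 - 16.756*y - 5.0396)/(2.5281*y^6 - 1.3992*y^5 - 4.8626*y^4 + 7.632*y^3 + 0.8033*y^2 - 6.2328*y + 3.8416)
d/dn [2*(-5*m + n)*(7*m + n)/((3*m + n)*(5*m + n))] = 4*m*(155*m^2 + 50*m*n + 3*n^2)/(225*m^4 + 240*m^3*n + 94*m^2*n^2 + 16*m*n^3 + n^4)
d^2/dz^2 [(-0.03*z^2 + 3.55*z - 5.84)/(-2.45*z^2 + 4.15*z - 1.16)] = (2.22044604925031e-16*z^4 - 42.0077*z^3 + 209.81604*z^2 - 295.7346*z + 133.865576)/(14.706125*z^6 - 74.731125*z^5 + 147.474075*z^4 - 142.239175*z^3 + 69.82446*z^2 - 16.75272*z + 1.560896)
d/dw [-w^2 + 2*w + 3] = 2 - 2*w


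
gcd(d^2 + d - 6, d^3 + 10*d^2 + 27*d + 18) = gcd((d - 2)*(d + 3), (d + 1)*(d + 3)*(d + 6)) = d + 3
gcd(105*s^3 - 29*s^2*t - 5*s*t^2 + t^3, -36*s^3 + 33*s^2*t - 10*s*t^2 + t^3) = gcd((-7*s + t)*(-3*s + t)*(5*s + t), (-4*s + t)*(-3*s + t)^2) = 3*s - t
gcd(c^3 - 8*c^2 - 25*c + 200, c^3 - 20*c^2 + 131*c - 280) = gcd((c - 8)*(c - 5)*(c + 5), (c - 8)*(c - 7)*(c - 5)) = c^2 - 13*c + 40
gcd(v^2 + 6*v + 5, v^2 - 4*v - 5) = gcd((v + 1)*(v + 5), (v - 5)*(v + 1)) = v + 1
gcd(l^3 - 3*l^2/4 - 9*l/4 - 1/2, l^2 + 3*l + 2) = l + 1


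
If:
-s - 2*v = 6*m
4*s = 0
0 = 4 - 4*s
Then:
No Solution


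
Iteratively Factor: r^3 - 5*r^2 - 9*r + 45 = (r - 5)*(r^2 - 9) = (r - 5)*(r + 3)*(r - 3)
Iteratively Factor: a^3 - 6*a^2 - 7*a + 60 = (a - 4)*(a^2 - 2*a - 15) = (a - 5)*(a - 4)*(a + 3)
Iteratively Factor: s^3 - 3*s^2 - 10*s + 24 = (s - 2)*(s^2 - s - 12) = (s - 4)*(s - 2)*(s + 3)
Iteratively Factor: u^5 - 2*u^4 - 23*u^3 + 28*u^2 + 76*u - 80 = (u - 5)*(u^4 + 3*u^3 - 8*u^2 - 12*u + 16) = (u - 5)*(u + 4)*(u^3 - u^2 - 4*u + 4) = (u - 5)*(u - 1)*(u + 4)*(u^2 - 4) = (u - 5)*(u - 2)*(u - 1)*(u + 4)*(u + 2)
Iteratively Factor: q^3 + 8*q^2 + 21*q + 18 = (q + 3)*(q^2 + 5*q + 6) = (q + 2)*(q + 3)*(q + 3)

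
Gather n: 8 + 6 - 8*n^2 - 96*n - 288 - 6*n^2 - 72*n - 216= -14*n^2 - 168*n - 490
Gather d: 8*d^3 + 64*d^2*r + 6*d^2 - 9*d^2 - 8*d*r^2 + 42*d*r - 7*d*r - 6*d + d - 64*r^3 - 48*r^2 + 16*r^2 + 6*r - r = 8*d^3 + d^2*(64*r - 3) + d*(-8*r^2 + 35*r - 5) - 64*r^3 - 32*r^2 + 5*r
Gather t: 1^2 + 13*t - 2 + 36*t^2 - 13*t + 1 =36*t^2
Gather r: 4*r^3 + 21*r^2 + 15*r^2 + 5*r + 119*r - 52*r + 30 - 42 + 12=4*r^3 + 36*r^2 + 72*r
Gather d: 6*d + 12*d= 18*d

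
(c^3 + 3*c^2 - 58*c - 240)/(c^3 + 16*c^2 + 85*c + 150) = (c - 8)/(c + 5)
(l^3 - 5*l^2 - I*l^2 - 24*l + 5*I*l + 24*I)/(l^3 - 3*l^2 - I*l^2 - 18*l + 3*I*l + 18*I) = (l - 8)/(l - 6)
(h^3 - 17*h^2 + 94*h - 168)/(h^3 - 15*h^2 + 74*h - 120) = (h - 7)/(h - 5)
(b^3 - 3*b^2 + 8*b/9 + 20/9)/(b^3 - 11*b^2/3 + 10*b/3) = (b + 2/3)/b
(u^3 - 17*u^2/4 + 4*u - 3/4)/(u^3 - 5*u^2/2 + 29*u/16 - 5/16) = 4*(u - 3)/(4*u - 5)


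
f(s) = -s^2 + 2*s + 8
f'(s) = 2 - 2*s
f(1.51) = 8.74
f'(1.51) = -1.02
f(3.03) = 4.88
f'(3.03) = -4.06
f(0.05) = 8.10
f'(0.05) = 1.90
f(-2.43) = -2.76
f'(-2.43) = 6.86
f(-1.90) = 0.59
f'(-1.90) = 5.80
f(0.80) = 8.96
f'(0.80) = 0.40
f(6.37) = -19.84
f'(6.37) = -10.74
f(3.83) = 0.99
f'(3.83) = -5.66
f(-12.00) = -160.00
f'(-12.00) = 26.00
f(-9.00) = -91.00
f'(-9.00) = 20.00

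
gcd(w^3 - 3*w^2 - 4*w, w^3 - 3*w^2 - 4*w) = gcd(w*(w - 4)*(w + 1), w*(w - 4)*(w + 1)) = w^3 - 3*w^2 - 4*w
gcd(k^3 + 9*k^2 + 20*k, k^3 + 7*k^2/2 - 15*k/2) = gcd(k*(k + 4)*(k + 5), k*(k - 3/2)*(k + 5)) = k^2 + 5*k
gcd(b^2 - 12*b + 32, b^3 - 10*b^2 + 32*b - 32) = b - 4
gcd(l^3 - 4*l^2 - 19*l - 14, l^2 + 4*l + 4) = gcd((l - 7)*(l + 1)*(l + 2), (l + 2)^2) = l + 2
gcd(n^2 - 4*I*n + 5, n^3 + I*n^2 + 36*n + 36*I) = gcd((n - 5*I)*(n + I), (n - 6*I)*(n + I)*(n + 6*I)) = n + I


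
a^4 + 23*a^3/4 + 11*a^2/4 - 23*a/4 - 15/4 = (a - 1)*(a + 3/4)*(a + 1)*(a + 5)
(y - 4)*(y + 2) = y^2 - 2*y - 8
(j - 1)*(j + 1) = j^2 - 1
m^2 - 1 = (m - 1)*(m + 1)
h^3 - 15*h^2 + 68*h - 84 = (h - 7)*(h - 6)*(h - 2)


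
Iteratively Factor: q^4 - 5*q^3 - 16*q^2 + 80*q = (q)*(q^3 - 5*q^2 - 16*q + 80) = q*(q - 5)*(q^2 - 16) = q*(q - 5)*(q - 4)*(q + 4)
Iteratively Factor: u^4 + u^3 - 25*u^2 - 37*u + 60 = (u - 5)*(u^3 + 6*u^2 + 5*u - 12) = (u - 5)*(u - 1)*(u^2 + 7*u + 12) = (u - 5)*(u - 1)*(u + 3)*(u + 4)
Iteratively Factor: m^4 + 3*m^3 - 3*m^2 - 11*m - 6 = (m + 3)*(m^3 - 3*m - 2) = (m - 2)*(m + 3)*(m^2 + 2*m + 1) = (m - 2)*(m + 1)*(m + 3)*(m + 1)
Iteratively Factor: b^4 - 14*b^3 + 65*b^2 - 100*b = (b - 5)*(b^3 - 9*b^2 + 20*b) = (b - 5)*(b - 4)*(b^2 - 5*b) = (b - 5)^2*(b - 4)*(b)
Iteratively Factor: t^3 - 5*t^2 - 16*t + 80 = (t - 4)*(t^2 - t - 20) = (t - 4)*(t + 4)*(t - 5)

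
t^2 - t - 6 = (t - 3)*(t + 2)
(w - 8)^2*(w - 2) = w^3 - 18*w^2 + 96*w - 128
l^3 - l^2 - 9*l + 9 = (l - 3)*(l - 1)*(l + 3)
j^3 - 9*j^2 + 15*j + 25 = (j - 5)^2*(j + 1)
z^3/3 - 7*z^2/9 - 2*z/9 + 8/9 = (z/3 + 1/3)*(z - 2)*(z - 4/3)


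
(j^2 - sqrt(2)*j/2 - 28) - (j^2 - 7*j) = -sqrt(2)*j/2 + 7*j - 28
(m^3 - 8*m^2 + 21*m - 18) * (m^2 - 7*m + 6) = m^5 - 15*m^4 + 83*m^3 - 213*m^2 + 252*m - 108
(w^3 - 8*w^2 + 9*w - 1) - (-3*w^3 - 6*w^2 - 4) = 4*w^3 - 2*w^2 + 9*w + 3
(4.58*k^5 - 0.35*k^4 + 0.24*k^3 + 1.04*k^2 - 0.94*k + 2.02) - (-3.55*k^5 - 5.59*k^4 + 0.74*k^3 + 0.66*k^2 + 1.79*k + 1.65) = 8.13*k^5 + 5.24*k^4 - 0.5*k^3 + 0.38*k^2 - 2.73*k + 0.37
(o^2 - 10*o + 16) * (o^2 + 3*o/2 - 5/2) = o^4 - 17*o^3/2 - 3*o^2/2 + 49*o - 40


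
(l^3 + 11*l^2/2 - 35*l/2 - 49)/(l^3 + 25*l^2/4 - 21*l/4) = 2*(2*l^2 - 3*l - 14)/(l*(4*l - 3))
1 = 1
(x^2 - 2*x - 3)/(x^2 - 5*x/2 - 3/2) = 2*(x + 1)/(2*x + 1)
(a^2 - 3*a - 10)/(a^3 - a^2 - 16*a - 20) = 1/(a + 2)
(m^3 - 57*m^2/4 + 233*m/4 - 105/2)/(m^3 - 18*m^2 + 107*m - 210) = (m - 5/4)/(m - 5)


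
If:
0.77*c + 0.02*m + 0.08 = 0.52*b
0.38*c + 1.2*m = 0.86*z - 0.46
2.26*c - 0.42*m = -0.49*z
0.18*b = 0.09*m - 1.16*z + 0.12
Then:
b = 0.03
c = -0.07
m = -0.31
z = 0.07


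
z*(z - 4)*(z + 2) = z^3 - 2*z^2 - 8*z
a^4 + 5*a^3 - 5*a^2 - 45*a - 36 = (a - 3)*(a + 1)*(a + 3)*(a + 4)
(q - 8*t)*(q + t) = q^2 - 7*q*t - 8*t^2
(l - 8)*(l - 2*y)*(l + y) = l^3 - l^2*y - 8*l^2 - 2*l*y^2 + 8*l*y + 16*y^2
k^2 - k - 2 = (k - 2)*(k + 1)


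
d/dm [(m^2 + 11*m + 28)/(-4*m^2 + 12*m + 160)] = (7*m^2 + 68*m + 178)/(2*(m^4 - 6*m^3 - 71*m^2 + 240*m + 1600))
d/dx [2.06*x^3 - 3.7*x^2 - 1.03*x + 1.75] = 6.18*x^2 - 7.4*x - 1.03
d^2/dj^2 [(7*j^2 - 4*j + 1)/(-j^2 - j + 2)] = 2*(11*j^3 - 45*j^2 + 21*j - 23)/(j^6 + 3*j^5 - 3*j^4 - 11*j^3 + 6*j^2 + 12*j - 8)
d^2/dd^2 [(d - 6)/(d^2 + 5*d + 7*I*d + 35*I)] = 2*((d - 6)*(2*d + 5 + 7*I)^2 + (-3*d + 1 - 7*I)*(d^2 + 5*d + 7*I*d + 35*I))/(d^2 + 5*d + 7*I*d + 35*I)^3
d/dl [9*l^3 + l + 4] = 27*l^2 + 1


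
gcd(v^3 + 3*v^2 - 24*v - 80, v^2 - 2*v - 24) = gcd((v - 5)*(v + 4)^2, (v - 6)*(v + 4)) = v + 4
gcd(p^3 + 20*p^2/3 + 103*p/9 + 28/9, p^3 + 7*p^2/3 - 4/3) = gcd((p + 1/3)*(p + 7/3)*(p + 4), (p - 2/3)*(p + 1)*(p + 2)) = 1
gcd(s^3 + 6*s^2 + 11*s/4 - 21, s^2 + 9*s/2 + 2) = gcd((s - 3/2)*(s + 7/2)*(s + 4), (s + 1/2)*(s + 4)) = s + 4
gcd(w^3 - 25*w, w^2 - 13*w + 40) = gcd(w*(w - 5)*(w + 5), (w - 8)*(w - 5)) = w - 5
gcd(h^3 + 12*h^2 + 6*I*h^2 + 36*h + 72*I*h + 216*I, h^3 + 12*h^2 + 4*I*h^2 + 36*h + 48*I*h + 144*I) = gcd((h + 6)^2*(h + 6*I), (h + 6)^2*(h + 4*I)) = h^2 + 12*h + 36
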